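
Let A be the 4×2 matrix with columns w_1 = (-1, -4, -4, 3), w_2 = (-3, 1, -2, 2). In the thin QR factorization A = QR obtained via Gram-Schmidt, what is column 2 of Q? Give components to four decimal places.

e_2 = (-0.7197, 0.5987, -0.2038, 0.2866)

w_1 = (-1, -4, -4, 3); ‖w_1‖ = 6.4807, so e_1 = (-0.1543, -0.6172, -0.6172, 0.4629).
e_1·w_2 = (-0.1543)·(-3) + (-0.6172)·1 + (-0.6172)·(-2) + 0.4629·2 = 2.0059.
u_2 = w_2 − 2.0059·e_1 = (-2.6905, 2.2381, -0.7619, 1.0714).
‖u_2‖ = 3.7385, so e_2 = (-0.7197, 0.5987, -0.2038, 0.2866).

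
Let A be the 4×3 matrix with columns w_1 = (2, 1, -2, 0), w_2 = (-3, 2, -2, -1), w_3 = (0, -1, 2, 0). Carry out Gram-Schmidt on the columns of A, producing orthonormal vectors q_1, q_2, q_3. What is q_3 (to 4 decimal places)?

q_1 = w_1/‖w_1‖ = (2, 1, -2, 0)/3.0000 = (0.6667, 0.3333, -0.6667, 0.0000).
r_{12} = q_1·w_2 = 0.0000.
u_2 = w_2 + 0.0000·q_1 = (-3.0000, 2.0000, -2.0000, -1.0000).
‖u_2‖ = 4.2426, so q_2 = (-0.7071, 0.4714, -0.4714, -0.2357).
r_{13} = q_1·w_3 = -1.6667; r_{23} = q_2·w_3 = -1.4142.
u_3 = w_3 + 1.6667·q_1 + 1.4142·q_2 = (0.1111, 0.2222, 0.2222, -0.3333).
‖u_3‖ = 0.4714, so q_3 = (0.2357, 0.4714, 0.4714, -0.7071).

q_3 = (0.2357, 0.4714, 0.4714, -0.7071)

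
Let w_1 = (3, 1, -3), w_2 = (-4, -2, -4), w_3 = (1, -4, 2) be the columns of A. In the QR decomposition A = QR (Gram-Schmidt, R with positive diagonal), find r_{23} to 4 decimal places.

e_1 = w_1/‖w_1‖ = (3, 1, -3)/4.3589 = (0.6882, 0.2294, -0.6882).
r_{12} = e_1·w_2 = -0.4588.
u_2 = w_2 + 0.4588·e_1 = (-3.6842, -1.8947, -4.3158).
‖u_2‖ = 5.9824, so e_2 = (-0.6158, -0.3167, -0.7214).
r_{23} = e_2·w_3 = -0.7918.

r_{23} = -0.7918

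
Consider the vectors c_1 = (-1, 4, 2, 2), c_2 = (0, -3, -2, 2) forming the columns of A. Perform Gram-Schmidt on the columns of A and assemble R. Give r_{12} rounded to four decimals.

r_{12} = -2.4000

e_1 = c_1/‖c_1‖ = (-1, 4, 2, 2)/5.0000 = (-0.2000, 0.8000, 0.4000, 0.4000).
r_{12} = e_1·c_2 = -2.4000.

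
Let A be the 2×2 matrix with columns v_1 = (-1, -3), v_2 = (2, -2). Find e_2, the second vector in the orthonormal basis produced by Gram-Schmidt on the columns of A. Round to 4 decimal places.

e_1 = v_1/‖v_1‖ = (-1, -3)/3.1623 = (-0.3162, -0.9487).
r_{12} = e_1·v_2 = 1.2649.
u_2 = v_2 − 1.2649·e_1 = (2.4000, -0.8000).
‖u_2‖ = 2.5298, so e_2 = (0.9487, -0.3162).

e_2 = (0.9487, -0.3162)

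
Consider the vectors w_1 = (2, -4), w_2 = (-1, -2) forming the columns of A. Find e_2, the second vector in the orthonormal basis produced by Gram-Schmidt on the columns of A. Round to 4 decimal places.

e_2 = (-0.8944, -0.4472)

w_1 = (2, -4); ‖w_1‖ = 4.4721, so e_1 = (0.4472, -0.8944).
e_1·w_2 = 0.4472·(-1) + (-0.8944)·(-2) = 1.3416.
u_2 = w_2 − 1.3416·e_1 = (-1.6000, -0.8000).
‖u_2‖ = 1.7889, so e_2 = (-0.8944, -0.4472).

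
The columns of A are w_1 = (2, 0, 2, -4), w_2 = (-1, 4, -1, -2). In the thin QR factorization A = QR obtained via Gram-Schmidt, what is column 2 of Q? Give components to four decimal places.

w_1 = (2, 0, 2, -4); ‖w_1‖ = 4.8990, so q_1 = (0.4082, 0.0000, 0.4082, -0.8165).
q_1·w_2 = 0.4082·(-1) + 0.0000·4 + 0.4082·(-1) + (-0.8165)·(-2) = 0.8165.
u_2 = w_2 − 0.8165·q_1 = (-1.3333, 4.0000, -1.3333, -1.3333).
‖u_2‖ = 4.6188, so q_2 = (-0.2887, 0.8660, -0.2887, -0.2887).

q_2 = (-0.2887, 0.8660, -0.2887, -0.2887)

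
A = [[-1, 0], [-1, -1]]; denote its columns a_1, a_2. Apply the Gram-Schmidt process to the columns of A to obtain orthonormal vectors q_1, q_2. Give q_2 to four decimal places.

a_1 = (-1, -1); ‖a_1‖ = 1.4142, so q_1 = (-0.7071, -0.7071).
q_1·a_2 = (-0.7071)·0 + (-0.7071)·(-1) = 0.7071.
u_2 = a_2 − 0.7071·q_1 = (0.5000, -0.5000).
‖u_2‖ = 0.7071, so q_2 = (0.7071, -0.7071).

q_2 = (0.7071, -0.7071)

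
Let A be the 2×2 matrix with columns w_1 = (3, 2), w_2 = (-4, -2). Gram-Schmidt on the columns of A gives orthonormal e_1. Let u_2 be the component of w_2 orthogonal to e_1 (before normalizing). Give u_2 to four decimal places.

u_2 = (-0.3077, 0.4615)

w_1 = (3, 2); ‖w_1‖ = 3.6056, so e_1 = (0.8321, 0.5547).
e_1·w_2 = 0.8321·(-4) + 0.5547·(-2) = -4.4376.
u_2 = w_2 + 4.4376·e_1 = (-0.3077, 0.4615).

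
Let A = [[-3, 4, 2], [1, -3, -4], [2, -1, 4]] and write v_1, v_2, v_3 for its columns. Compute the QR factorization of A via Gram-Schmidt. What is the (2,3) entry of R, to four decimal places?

r_{23} = 5.8635

q_1 = v_1/‖v_1‖ = (-3, 1, 2)/3.7417 = (-0.8018, 0.2673, 0.5345).
r_{12} = q_1·v_2 = -4.5434.
u_2 = v_2 + 4.5434·q_1 = (0.3571, -1.7857, 1.4286).
‖u_2‖ = 2.3146, so q_2 = (0.1543, -0.7715, 0.6172).
r_{23} = q_2·v_3 = 5.8635.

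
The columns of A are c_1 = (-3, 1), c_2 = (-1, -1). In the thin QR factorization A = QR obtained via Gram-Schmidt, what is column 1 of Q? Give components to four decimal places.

q_1 = (-0.9487, 0.3162)

q_1 = c_1/‖c_1‖ = (-3, 1)/3.1623 = (-0.9487, 0.3162).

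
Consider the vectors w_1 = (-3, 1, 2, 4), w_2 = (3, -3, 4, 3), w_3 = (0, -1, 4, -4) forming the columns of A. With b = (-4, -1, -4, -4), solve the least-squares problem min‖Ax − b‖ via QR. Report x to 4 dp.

x = (-0.1527, -0.8599, 0.1711)

w_1 = (-3, 1, 2, 4); ‖w_1‖ = 5.4772, so q_1 = (-0.5477, 0.1826, 0.3651, 0.7303).
q_1·w_2 = (-0.5477)·3 + 0.1826·(-3) + 0.3651·4 + 0.7303·3 = 1.4606.
u_2 = w_2 − 1.4606·q_1 = (3.8000, -3.2667, 3.4667, 1.9333).
‖u_2‖ = 6.3927, so q_2 = (0.5944, -0.5110, 0.5423, 0.3024).
q_1·w_3 = (-0.5477)·0 + 0.1826·(-1) + 0.3651·4 + 0.7303·(-4) = -1.6432; q_2·w_3 = 0.5944·0 + (-0.5110)·(-1) + 0.5423·4 + 0.3024·(-4) = 1.4704.
u_3 = w_3 + 1.6432·q_1 − 1.4704·q_2 = (-1.7741, 0.0514, 3.8026, -3.2447).
‖u_3‖ = 5.3045, so q_3 = (-0.3344, 0.0097, 0.7169, -0.6117).
Qᵀb = (-2.3735, -5.2456, 0.9074).
Back-substitute: x_3 = 0.9074/5.3045 = 0.1711.
x_2 = (-5.2456 − 1.4704·0.1711)/6.3927 = -0.8599.
x_1 = (-2.3735 − 1.4606·(-0.8599) + 1.6432·0.1711)/5.4772 = -0.1527.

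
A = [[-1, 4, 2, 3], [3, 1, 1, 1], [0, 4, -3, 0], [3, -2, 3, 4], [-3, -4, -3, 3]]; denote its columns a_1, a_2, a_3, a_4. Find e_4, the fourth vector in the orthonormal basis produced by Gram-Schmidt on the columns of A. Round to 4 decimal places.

e_4 = (0.4703, 0.2130, 0.3283, 0.5304, 0.5867)

e_1 = a_1/‖a_1‖ = (-1, 3, 0, 3, -3)/5.2915 = (-0.1890, 0.5669, 0.0000, 0.5669, -0.5669).
r_{12} = e_1·a_2 = 0.9449.
u_2 = a_2 − 0.9449·e_1 = (4.1786, 0.4643, 4.0000, -2.5357, -3.4643).
‖u_2‖ = 7.2185, so e_2 = (0.5789, 0.0643, 0.5541, -0.3513, -0.4799).
r_{13} = e_1·a_3 = 3.5907; r_{23} = e_2·a_3 = -0.0544.
u_3 = a_3 − 3.5907·e_1 + 0.0544·e_2 = (2.7101, -1.0322, -2.9698, 0.9452, -0.9904).
‖u_3‖ = 4.3708, so e_3 = (0.6200, -0.2362, -0.6795, 0.2162, -0.2266).
r_{14} = e_1·a_4 = 0.5669; r_{24} = e_2·a_4 = -1.0439; r_{34} = e_3·a_4 = 1.8091.
u_4 = a_4 − 0.5669·e_1 + 1.0439·e_2 − 1.8091·e_3 = (2.5897, 1.1730, 1.8077, 2.9206, 3.2304).
‖u_4‖ = 5.5060, so e_4 = (0.4703, 0.2130, 0.3283, 0.5304, 0.5867).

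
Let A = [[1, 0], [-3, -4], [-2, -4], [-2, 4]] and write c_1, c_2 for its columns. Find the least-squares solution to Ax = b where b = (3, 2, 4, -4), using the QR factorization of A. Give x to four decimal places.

c_1 = (1, -3, -2, -2); ‖c_1‖ = 4.2426, so q_1 = (0.2357, -0.7071, -0.4714, -0.4714).
q_1·c_2 = 0.2357·0 + (-0.7071)·(-4) + (-0.4714)·(-4) + (-0.4714)·4 = 2.8284.
u_2 = c_2 − 2.8284·q_1 = (-0.6667, -2.0000, -2.6667, 5.3333).
‖u_2‖ = 6.3246, so q_2 = (-0.1054, -0.3162, -0.4216, 0.8433).
Qᵀb = (-0.7071, -6.0083).
Back-substitute: x_2 = -6.0083/6.3246 = -0.9500.
x_1 = (-0.7071 − 2.8284·(-0.9500))/4.2426 = 0.4667.

x = (0.4667, -0.9500)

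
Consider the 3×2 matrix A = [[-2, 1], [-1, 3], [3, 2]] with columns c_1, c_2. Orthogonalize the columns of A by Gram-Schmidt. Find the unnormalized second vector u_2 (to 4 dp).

u_2 = (1.1429, 3.0714, 1.7857)

c_1 = (-2, -1, 3); ‖c_1‖ = 3.7417, so q_1 = (-0.5345, -0.2673, 0.8018).
q_1·c_2 = (-0.5345)·1 + (-0.2673)·3 + 0.8018·2 = 0.2673.
u_2 = c_2 − 0.2673·q_1 = (1.1429, 3.0714, 1.7857).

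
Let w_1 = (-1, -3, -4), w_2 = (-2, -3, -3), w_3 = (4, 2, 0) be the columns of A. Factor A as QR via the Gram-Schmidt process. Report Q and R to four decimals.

w_1 = (-1, -3, -4); ‖w_1‖ = 5.0990, so q_1 = (-0.1961, -0.5883, -0.7845).
q_1·w_2 = (-0.1961)·(-2) + (-0.5883)·(-3) + (-0.7845)·(-3) = 4.5107.
u_2 = w_2 − 4.5107·q_1 = (-1.1154, -0.3462, 0.5385).
‖u_2‖ = 1.2860, so q_2 = (-0.8673, -0.2692, 0.4187).
q_1·w_3 = (-0.1961)·4 + (-0.5883)·2 + (-0.7845)·0 = -1.9612; q_2·w_3 = (-0.8673)·4 + (-0.2692)·2 + 0.4187·0 = -4.0076.
u_3 = w_3 + 1.9612·q_1 + 4.0076·q_2 = (0.1395, -0.2326, 0.1395).
‖u_3‖ = 0.3050, so q_3 = (0.4575, -0.7625, 0.4575).

Q = [[-0.1961, -0.8673, 0.4575], [-0.5883, -0.2692, -0.7625], [-0.7845, 0.4187, 0.4575]], R = [[5.0990, 4.5107, -1.9612], [0.0000, 1.2860, -4.0076], [0.0000, 0.0000, 0.3050]]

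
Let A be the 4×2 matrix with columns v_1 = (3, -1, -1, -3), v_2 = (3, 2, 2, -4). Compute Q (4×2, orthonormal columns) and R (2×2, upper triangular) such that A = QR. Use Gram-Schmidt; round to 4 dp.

Q = [[0.6708, 0.1045], [-0.2236, 0.6617], [-0.2236, 0.6617], [-0.6708, -0.3367]], R = [[4.4721, 3.8013], [0.0000, 4.3070]]

v_1 = (3, -1, -1, -3); ‖v_1‖ = 4.4721, so e_1 = (0.6708, -0.2236, -0.2236, -0.6708).
e_1·v_2 = 0.6708·3 + (-0.2236)·2 + (-0.2236)·2 + (-0.6708)·(-4) = 3.8013.
u_2 = v_2 − 3.8013·e_1 = (0.4500, 2.8500, 2.8500, -1.4500).
‖u_2‖ = 4.3070, so e_2 = (0.1045, 0.6617, 0.6617, -0.3367).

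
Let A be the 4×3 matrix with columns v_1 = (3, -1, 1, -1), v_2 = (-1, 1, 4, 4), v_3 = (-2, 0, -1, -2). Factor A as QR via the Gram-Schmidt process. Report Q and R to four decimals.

q_1 = v_1/‖v_1‖ = (3, -1, 1, -1)/3.4641 = (0.8660, -0.2887, 0.2887, -0.2887).
r_{12} = q_1·v_2 = -1.1547.
u_2 = v_2 + 1.1547·q_1 = (0.0000, 0.6667, 4.3333, 3.6667).
‖u_2‖ = 5.7155, so q_2 = (0.0000, 0.1166, 0.7582, 0.6415).
r_{13} = q_1·v_3 = -1.4434; r_{23} = q_2·v_3 = -2.0412.
u_3 = v_3 + 1.4434·q_1 + 2.0412·q_2 = (-0.7500, -0.1786, 0.9643, -1.1071).
‖u_3‖ = 1.6583, so q_3 = (-0.4523, -0.1077, 0.5815, -0.6676).

Q = [[0.8660, 0.0000, -0.4523], [-0.2887, 0.1166, -0.1077], [0.2887, 0.7582, 0.5815], [-0.2887, 0.6415, -0.6676]], R = [[3.4641, -1.1547, -1.4434], [0.0000, 5.7155, -2.0412], [0.0000, 0.0000, 1.6583]]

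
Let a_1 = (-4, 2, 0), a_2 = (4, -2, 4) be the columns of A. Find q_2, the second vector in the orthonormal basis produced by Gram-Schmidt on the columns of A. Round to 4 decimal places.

a_1 = (-4, 2, 0); ‖a_1‖ = 4.4721, so q_1 = (-0.8944, 0.4472, 0.0000).
q_1·a_2 = (-0.8944)·4 + 0.4472·(-2) + 0.0000·4 = -4.4721.
u_2 = a_2 + 4.4721·q_1 = (0.0000, 0.0000, 4.0000).
‖u_2‖ = 4.0000, so q_2 = (0.0000, 0.0000, 1.0000).

q_2 = (0.0000, 0.0000, 1.0000)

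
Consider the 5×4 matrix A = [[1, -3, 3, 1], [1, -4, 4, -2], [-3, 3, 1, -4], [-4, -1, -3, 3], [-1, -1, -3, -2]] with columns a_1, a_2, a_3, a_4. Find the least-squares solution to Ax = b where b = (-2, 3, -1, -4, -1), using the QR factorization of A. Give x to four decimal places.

a_1 = (1, 1, -3, -4, -1); ‖a_1‖ = 5.2915, so q_1 = (0.1890, 0.1890, -0.5669, -0.7559, -0.1890).
q_1·a_2 = 0.1890·(-3) + 0.1890·(-4) + (-0.5669)·3 + (-0.7559)·(-1) + (-0.1890)·(-1) = -2.0788.
u_2 = a_2 + 2.0788·q_1 = (-2.6071, -3.6071, 1.8214, -2.5714, -1.3929).
‖u_2‖ = 5.6284, so q_2 = (-0.4632, -0.6409, 0.3236, -0.4569, -0.2475).
q_1·a_3 = 0.1890·3 + 0.1890·4 + (-0.5669)·1 + (-0.7559)·(-3) + (-0.1890)·(-3) = 3.5907; q_2·a_3 = (-0.4632)·3 + (-0.6409)·4 + 0.3236·1 + (-0.4569)·(-3) + (-0.2475)·(-3) = -1.5166.
u_3 = a_3 − 3.5907·q_1 + 1.5166·q_2 = (1.6189, 2.3495, 3.5265, -0.9786, -2.6967).
‖u_3‖ = 5.3672, so q_3 = (0.3016, 0.4377, 0.6570, -0.1823, -0.5024).
q_1·a_4 = 0.1890·1 + 0.1890·(-2) + (-0.5669)·(-4) + (-0.7559)·3 + (-0.1890)·(-2) = 0.1890; q_2·a_4 = (-0.4632)·1 + (-0.6409)·(-2) + 0.3236·(-4) + (-0.4569)·3 + (-0.2475)·(-2) = -1.3516; q_3·a_4 = 0.3016·1 + 0.4377·(-2) + 0.6570·(-4) + (-0.1823)·3 + (-0.5024)·(-2) = -2.7441.
u_4 = a_4 − 0.1890·q_1 + 1.3516·q_2 + 2.7441·q_3 = (1.1659, -1.7007, -1.6525, 2.0250, -3.6775).
‖u_4‖ = 4.9606, so q_4 = (0.2350, -0.3428, -0.3331, 0.4082, -0.7413).
Qᵀb = (3.9686, 0.7551, 1.2847, -2.0570).
Back-substitute: x_4 = -2.0570/4.9606 = -0.4147.
x_3 = (1.2847 + 2.7441·(-0.4147))/5.3672 = 0.0273.
x_2 = (0.7551 + 1.5166·0.0273 + 1.3516·(-0.4147))/5.6284 = 0.0419.
x_1 = (3.9686 + 2.0788·0.0419 − 3.5907·0.0273 − 0.1890·(-0.4147))/5.2915 = 0.7627.

x = (0.7627, 0.0419, 0.0273, -0.4147)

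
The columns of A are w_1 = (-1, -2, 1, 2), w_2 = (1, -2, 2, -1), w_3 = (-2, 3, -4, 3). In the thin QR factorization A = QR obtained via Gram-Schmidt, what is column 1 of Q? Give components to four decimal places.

w_1 = (-1, -2, 1, 2); ‖w_1‖ = 3.1623, so q_1 = (-0.3162, -0.6325, 0.3162, 0.6325).

q_1 = (-0.3162, -0.6325, 0.3162, 0.6325)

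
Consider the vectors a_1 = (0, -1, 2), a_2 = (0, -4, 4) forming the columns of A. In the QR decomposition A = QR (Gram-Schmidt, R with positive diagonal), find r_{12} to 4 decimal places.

r_{12} = 5.3666

q_1 = a_1/‖a_1‖ = (0, -1, 2)/2.2361 = (0.0000, -0.4472, 0.8944).
r_{12} = q_1·a_2 = 5.3666.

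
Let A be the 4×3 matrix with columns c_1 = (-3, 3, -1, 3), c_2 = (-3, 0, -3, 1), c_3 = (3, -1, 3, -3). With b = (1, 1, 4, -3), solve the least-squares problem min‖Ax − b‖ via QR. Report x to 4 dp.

x = (1.2925, 0.9623, 2.6509)

e_1 = c_1/‖c_1‖ = (-3, 3, -1, 3)/5.2915 = (-0.5669, 0.5669, -0.1890, 0.5669).
r_{12} = e_1·c_2 = 2.8347.
u_2 = c_2 − 2.8347·e_1 = (-1.3929, -1.6071, -2.4643, -0.6071).
‖u_2‖ = 3.3112, so e_2 = (-0.4206, -0.4854, -0.7442, -0.1834).
r_{13} = e_1·c_3 = -4.5356; r_{23} = e_2·c_3 = -2.4592.
u_3 = c_3 + 4.5356·e_1 + 2.4592·e_2 = (-0.6059, 0.3779, 0.3127, -0.8795).
‖u_3‖ = 1.1752, so e_3 = (-0.5155, 0.3215, 0.2661, -0.7484).
Qᵀb = (-2.4568, -3.3328, 3.1154).
Back-substitute: x_3 = 3.1154/1.1752 = 2.6509.
x_2 = (-3.3328 + 2.4592·2.6509)/3.3112 = 0.9623.
x_1 = (-2.4568 − 2.8347·0.9623 + 4.5356·2.6509)/5.2915 = 1.2925.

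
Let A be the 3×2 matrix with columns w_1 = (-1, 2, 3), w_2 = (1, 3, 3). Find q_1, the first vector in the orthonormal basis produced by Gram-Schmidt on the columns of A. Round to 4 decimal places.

q_1 = (-0.2673, 0.5345, 0.8018)

q_1 = w_1/‖w_1‖ = (-1, 2, 3)/3.7417 = (-0.2673, 0.5345, 0.8018).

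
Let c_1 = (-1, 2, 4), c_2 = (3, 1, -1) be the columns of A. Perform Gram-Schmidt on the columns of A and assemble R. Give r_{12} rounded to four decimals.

e_1 = c_1/‖c_1‖ = (-1, 2, 4)/4.5826 = (-0.2182, 0.4364, 0.8729).
r_{12} = e_1·c_2 = -1.0911.

r_{12} = -1.0911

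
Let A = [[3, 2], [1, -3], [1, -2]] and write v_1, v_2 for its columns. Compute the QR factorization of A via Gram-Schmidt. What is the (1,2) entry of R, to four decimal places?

r_{12} = 0.3015

v_1 = (3, 1, 1); ‖v_1‖ = 3.3166, so q_1 = (0.9045, 0.3015, 0.3015).
r_{12} = q_1·v_2 = 0.3015.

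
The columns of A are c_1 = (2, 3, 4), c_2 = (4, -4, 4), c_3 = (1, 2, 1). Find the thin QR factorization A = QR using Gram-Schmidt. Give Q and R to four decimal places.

Q = [[0.3714, 0.4836, 0.7926], [0.5571, -0.7990, 0.2265], [0.7428, 0.3574, -0.5661]], R = [[5.3852, 2.2283, 2.2283], [0.0000, 6.5601, -0.7569], [0.0000, 0.0000, 0.6794]]

q_1 = c_1/‖c_1‖ = (2, 3, 4)/5.3852 = (0.3714, 0.5571, 0.7428).
r_{12} = q_1·c_2 = 2.2283.
u_2 = c_2 − 2.2283·q_1 = (3.1724, -5.2414, 2.3448).
‖u_2‖ = 6.5601, so q_2 = (0.4836, -0.7990, 0.3574).
r_{13} = q_1·c_3 = 2.2283; r_{23} = q_2·c_3 = -0.7569.
u_3 = c_3 − 2.2283·q_1 + 0.7569·q_2 = (0.5385, 0.1538, -0.3846).
‖u_3‖ = 0.6794, so q_3 = (0.7926, 0.2265, -0.5661).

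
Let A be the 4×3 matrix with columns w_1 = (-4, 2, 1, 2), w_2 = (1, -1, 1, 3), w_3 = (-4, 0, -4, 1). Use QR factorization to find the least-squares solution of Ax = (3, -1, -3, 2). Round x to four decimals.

e_1 = w_1/‖w_1‖ = (-4, 2, 1, 2)/5.0000 = (-0.8000, 0.4000, 0.2000, 0.4000).
r_{12} = e_1·w_2 = 0.2000.
u_2 = w_2 − 0.2000·e_1 = (1.1600, -1.0800, 0.9600, 2.9200).
‖u_2‖ = 3.4583, so e_2 = (0.3354, -0.3123, 0.2776, 0.8443).
r_{13} = e_1·w_3 = 2.8000; r_{23} = e_2·w_3 = -1.6077.
u_3 = w_3 − 2.8000·e_1 + 1.6077·e_2 = (-1.2207, -1.6221, -4.1137, 1.2375).
‖u_3‖ = 4.7513, so e_3 = (-0.2569, -0.3414, -0.8658, 0.2604).
Qᵀb = (-2.6000, 2.1745, 2.6889).
Back-substitute: x_3 = 2.6889/4.7513 = 0.5659.
x_2 = (2.1745 + 1.6077·0.5659)/3.4583 = 0.8919.
x_1 = (-2.6000 − 0.2000·0.8919 − 2.8000·0.5659)/5.0000 = -0.8726.

x = (-0.8726, 0.8919, 0.5659)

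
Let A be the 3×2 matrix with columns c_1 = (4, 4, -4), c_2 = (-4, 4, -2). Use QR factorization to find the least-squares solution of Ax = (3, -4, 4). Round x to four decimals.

c_1 = (4, 4, -4); ‖c_1‖ = 6.9282, so e_1 = (0.5774, 0.5774, -0.5774).
e_1·c_2 = 0.5774·(-4) + 0.5774·4 + (-0.5774)·(-2) = 1.1547.
u_2 = c_2 − 1.1547·e_1 = (-4.6667, 3.3333, -1.3333).
‖u_2‖ = 5.8878, so e_2 = (-0.7926, 0.5661, -0.2265).
Qᵀb = (-2.8868, -5.5482).
Back-substitute: x_2 = -5.5482/5.8878 = -0.9423.
x_1 = (-2.8868 − 1.1547·(-0.9423))/6.9282 = -0.2596.

x = (-0.2596, -0.9423)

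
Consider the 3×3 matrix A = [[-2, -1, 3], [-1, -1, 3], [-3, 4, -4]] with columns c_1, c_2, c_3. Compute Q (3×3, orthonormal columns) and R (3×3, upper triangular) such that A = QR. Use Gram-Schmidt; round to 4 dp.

c_1 = (-2, -1, -3); ‖c_1‖ = 3.7417, so q_1 = (-0.5345, -0.2673, -0.8018).
q_1·c_2 = (-0.5345)·(-1) + (-0.2673)·(-1) + (-0.8018)·4 = -2.4054.
u_2 = c_2 + 2.4054·q_1 = (-2.2857, -1.6429, 2.0714).
‖u_2‖ = 3.4949, so q_2 = (-0.6540, -0.4701, 0.5927).
q_1·c_3 = (-0.5345)·3 + (-0.2673)·3 + (-0.8018)·(-4) = 0.8018; q_2·c_3 = (-0.6540)·3 + (-0.4701)·3 + 0.5927·(-4) = -5.7431.
u_3 = c_3 − 0.8018·q_1 + 5.7431·q_2 = (-0.3275, 0.5146, 0.0468).
‖u_3‖ = 0.6118, so q_3 = (-0.5353, 0.8412, 0.0765).

Q = [[-0.5345, -0.6540, -0.5353], [-0.2673, -0.4701, 0.8412], [-0.8018, 0.5927, 0.0765]], R = [[3.7417, -2.4054, 0.8018], [0.0000, 3.4949, -5.7431], [0.0000, 0.0000, 0.6118]]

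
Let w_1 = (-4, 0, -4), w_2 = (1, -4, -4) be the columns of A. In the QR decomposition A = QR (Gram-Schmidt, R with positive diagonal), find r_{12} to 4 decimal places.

w_1 = (-4, 0, -4); ‖w_1‖ = 5.6569, so q_1 = (-0.7071, 0.0000, -0.7071).
r_{12} = q_1·w_2 = 2.1213.

r_{12} = 2.1213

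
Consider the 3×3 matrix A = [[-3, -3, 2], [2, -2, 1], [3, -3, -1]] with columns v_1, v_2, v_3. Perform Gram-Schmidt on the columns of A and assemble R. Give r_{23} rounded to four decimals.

v_1 = (-3, 2, 3); ‖v_1‖ = 4.6904, so e_1 = (-0.6396, 0.4264, 0.6396).
e_1·v_2 = (-0.6396)·(-3) + 0.4264·(-2) + 0.6396·(-3) = -0.8528.
u_2 = v_2 + 0.8528·e_1 = (-3.5455, -1.6364, -2.4545).
‖u_2‖ = 4.6122, so e_2 = (-0.7687, -0.3548, -0.5322).
r_{23} = e_2·v_3 = -1.3600.

r_{23} = -1.3600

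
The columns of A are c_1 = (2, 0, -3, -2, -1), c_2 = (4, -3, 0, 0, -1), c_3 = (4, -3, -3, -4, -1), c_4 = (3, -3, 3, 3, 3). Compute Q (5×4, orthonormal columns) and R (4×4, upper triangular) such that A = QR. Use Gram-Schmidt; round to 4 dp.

Q = [[0.4714, 0.6470, -0.2974, 0.3012], [0.0000, -0.6470, -0.5019, 0.0974], [-0.7071, 0.3235, 0.1804, -0.2069], [-0.4714, 0.2157, -0.7261, 0.1552], [-0.2357, -0.1078, 0.3160, 0.9127]], R = [[4.2426, 2.1213, 6.1283, -2.8284], [0.0000, 4.6368, 2.8037, 5.1760], [0.0000, 0.0000, 2.3630, -0.0755], [0.0000, 0.0000, 0.0000, 3.1943]]

c_1 = (2, 0, -3, -2, -1); ‖c_1‖ = 4.2426, so q_1 = (0.4714, 0.0000, -0.7071, -0.4714, -0.2357).
q_1·c_2 = 0.4714·4 + 0.0000·(-3) + (-0.7071)·0 + (-0.4714)·0 + (-0.2357)·(-1) = 2.1213.
u_2 = c_2 − 2.1213·q_1 = (3.0000, -3.0000, 1.5000, 1.0000, -0.5000).
‖u_2‖ = 4.6368, so q_2 = (0.6470, -0.6470, 0.3235, 0.2157, -0.1078).
q_1·c_3 = 0.4714·4 + 0.0000·(-3) + (-0.7071)·(-3) + (-0.4714)·(-4) + (-0.2357)·(-1) = 6.1283; q_2·c_3 = 0.6470·4 + (-0.6470)·(-3) + 0.3235·(-3) + 0.2157·(-4) + (-0.1078)·(-1) = 2.8037.
u_3 = c_3 − 6.1283·q_1 − 2.8037·q_2 = (-0.7028, -1.1860, 0.4264, -1.7158, 0.7468).
‖u_3‖ = 2.3630, so q_3 = (-0.2974, -0.5019, 0.1804, -0.7261, 0.3160).
q_1·c_4 = 0.4714·3 + 0.0000·(-3) + (-0.7071)·3 + (-0.4714)·3 + (-0.2357)·3 = -2.8284; q_2·c_4 = 0.6470·3 + (-0.6470)·(-3) + 0.3235·3 + 0.2157·3 + (-0.1078)·3 = 5.1760; q_3·c_4 = (-0.2974)·3 + (-0.5019)·(-3) + 0.1804·3 + (-0.7261)·3 + 0.3160·3 = -0.0755.
u_4 = c_4 + 2.8284·q_1 − 5.1760·q_2 + 0.0755·q_3 = (0.9621, 0.3110, -0.6608, 0.4956, 2.9153).
‖u_4‖ = 3.1943, so q_4 = (0.3012, 0.0974, -0.2069, 0.1552, 0.9127).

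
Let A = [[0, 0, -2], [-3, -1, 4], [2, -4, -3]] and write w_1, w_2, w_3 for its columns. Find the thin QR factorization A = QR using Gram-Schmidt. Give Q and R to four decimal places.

w_1 = (0, -3, 2); ‖w_1‖ = 3.6056, so q_1 = (0.0000, -0.8321, 0.5547).
q_1·w_2 = 0.0000·0 + (-0.8321)·(-1) + 0.5547·(-4) = -1.3868.
u_2 = w_2 + 1.3868·q_1 = (0.0000, -2.1538, -3.2308).
‖u_2‖ = 3.8829, so q_2 = (0.0000, -0.5547, -0.8321).
q_1·w_3 = 0.0000·(-2) + (-0.8321)·4 + 0.5547·(-3) = -4.9923; q_2·w_3 = 0.0000·(-2) + (-0.5547)·4 + (-0.8321)·(-3) = 0.2774.
u_3 = w_3 + 4.9923·q_1 − 0.2774·q_2 = (-2.0000, 0.0000, 0.0000).
‖u_3‖ = 2.0000, so q_3 = (-1.0000, 0.0000, 0.0000).

Q = [[0.0000, 0.0000, -1.0000], [-0.8321, -0.5547, 0.0000], [0.5547, -0.8321, 0.0000]], R = [[3.6056, -1.3868, -4.9923], [0.0000, 3.8829, 0.2774], [0.0000, 0.0000, 2.0000]]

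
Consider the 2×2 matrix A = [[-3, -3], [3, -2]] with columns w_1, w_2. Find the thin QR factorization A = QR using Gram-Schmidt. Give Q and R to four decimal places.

w_1 = (-3, 3); ‖w_1‖ = 4.2426, so q_1 = (-0.7071, 0.7071).
q_1·w_2 = (-0.7071)·(-3) + 0.7071·(-2) = 0.7071.
u_2 = w_2 − 0.7071·q_1 = (-2.5000, -2.5000).
‖u_2‖ = 3.5355, so q_2 = (-0.7071, -0.7071).

Q = [[-0.7071, -0.7071], [0.7071, -0.7071]], R = [[4.2426, 0.7071], [0.0000, 3.5355]]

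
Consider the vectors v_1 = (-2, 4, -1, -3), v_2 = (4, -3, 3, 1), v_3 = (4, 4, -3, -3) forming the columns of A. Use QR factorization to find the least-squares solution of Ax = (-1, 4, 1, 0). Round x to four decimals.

e_1 = v_1/‖v_1‖ = (-2, 4, -1, -3)/5.4772 = (-0.3651, 0.7303, -0.1826, -0.5477).
r_{12} = e_1·v_2 = -4.7469.
u_2 = v_2 + 4.7469·e_1 = (2.2667, 0.4667, 2.1333, -1.6000).
‖u_2‖ = 3.5308, so e_2 = (0.6420, 0.1322, 0.6042, -0.4532).
r_{13} = e_1·v_3 = 3.6515; r_{23} = e_2·v_3 = 2.6434.
u_3 = v_3 − 3.6515·e_1 − 2.6434·e_2 = (3.6364, 0.9840, -3.9305, 0.1979).
‖u_3‖ = 5.4479, so e_3 = (0.6675, 0.1806, -0.7215, 0.0363).
Qᵀb = (3.1038, 0.4909, -0.6665).
Back-substitute: x_3 = -0.6665/5.4479 = -0.1223.
x_2 = (0.4909 − 2.6434·(-0.1223))/3.5308 = 0.2306.
x_1 = (3.1038 + 4.7469·0.2306 − 3.6515·(-0.1223))/5.4772 = 0.8481.

x = (0.8481, 0.2306, -0.1223)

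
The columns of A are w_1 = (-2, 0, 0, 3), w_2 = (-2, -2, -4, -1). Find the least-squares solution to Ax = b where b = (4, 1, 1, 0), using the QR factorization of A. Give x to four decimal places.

x = (-0.5741, -0.5370)

w_1 = (-2, 0, 0, 3); ‖w_1‖ = 3.6056, so q_1 = (-0.5547, 0.0000, 0.0000, 0.8321).
q_1·w_2 = (-0.5547)·(-2) + 0.0000·(-2) + 0.0000·(-4) + 0.8321·(-1) = 0.2774.
u_2 = w_2 − 0.2774·q_1 = (-1.8462, -2.0000, -4.0000, -1.2308).
‖u_2‖ = 4.9923, so q_2 = (-0.3698, -0.4006, -0.8012, -0.2465).
Qᵀb = (-2.2188, -2.6811).
Back-substitute: x_2 = -2.6811/4.9923 = -0.5370.
x_1 = (-2.2188 − 0.2774·(-0.5370))/3.6056 = -0.5741.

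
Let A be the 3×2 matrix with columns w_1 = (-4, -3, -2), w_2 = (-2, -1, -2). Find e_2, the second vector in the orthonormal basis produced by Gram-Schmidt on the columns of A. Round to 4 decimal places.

w_1 = (-4, -3, -2); ‖w_1‖ = 5.3852, so e_1 = (-0.7428, -0.5571, -0.3714).
e_1·w_2 = (-0.7428)·(-2) + (-0.5571)·(-1) + (-0.3714)·(-2) = 2.7854.
u_2 = w_2 − 2.7854·e_1 = (0.0690, 0.5517, -0.9655).
‖u_2‖ = 1.1142, so e_2 = (0.0619, 0.4952, -0.8666).

e_2 = (0.0619, 0.4952, -0.8666)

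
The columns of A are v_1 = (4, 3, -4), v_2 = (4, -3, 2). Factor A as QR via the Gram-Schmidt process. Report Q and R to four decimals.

v_1 = (4, 3, -4); ‖v_1‖ = 6.4031, so e_1 = (0.6247, 0.4685, -0.6247).
e_1·v_2 = 0.6247·4 + 0.4685·(-3) + (-0.6247)·2 = -0.1562.
u_2 = v_2 + 0.1562·e_1 = (4.0976, -2.9268, 1.9024).
‖u_2‖ = 5.3829, so e_2 = (0.7612, -0.5437, 0.3534).

Q = [[0.6247, 0.7612], [0.4685, -0.5437], [-0.6247, 0.3534]], R = [[6.4031, -0.1562], [0.0000, 5.3829]]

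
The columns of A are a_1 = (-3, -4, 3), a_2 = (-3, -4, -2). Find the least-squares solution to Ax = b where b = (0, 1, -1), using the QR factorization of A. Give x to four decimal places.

a_1 = (-3, -4, 3); ‖a_1‖ = 5.8310, so e_1 = (-0.5145, -0.6860, 0.5145).
e_1·a_2 = (-0.5145)·(-3) + (-0.6860)·(-4) + 0.5145·(-2) = 3.2585.
u_2 = a_2 − 3.2585·e_1 = (-1.3235, -1.7647, -3.6765).
‖u_2‖ = 4.2875, so e_2 = (-0.3087, -0.4116, -0.8575).
Qᵀb = (-1.2005, 0.4459).
Back-substitute: x_2 = 0.4459/4.2875 = 0.1040.
x_1 = (-1.2005 − 3.2585·0.1040)/5.8310 = -0.2640.

x = (-0.2640, 0.1040)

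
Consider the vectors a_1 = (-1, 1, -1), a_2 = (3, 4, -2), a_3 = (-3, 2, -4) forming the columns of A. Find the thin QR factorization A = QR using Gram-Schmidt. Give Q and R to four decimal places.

Q = [[-0.5774, 0.7845, 0.2265], [0.5774, 0.5883, -0.5661], [-0.5774, -0.1961, -0.7926]], R = [[1.7321, 1.7321, 5.1962], [0.0000, 5.0990, -0.3922], [0.0000, 0.0000, 1.3587]]

a_1 = (-1, 1, -1); ‖a_1‖ = 1.7321, so q_1 = (-0.5774, 0.5774, -0.5774).
q_1·a_2 = (-0.5774)·3 + 0.5774·4 + (-0.5774)·(-2) = 1.7321.
u_2 = a_2 − 1.7321·q_1 = (4.0000, 3.0000, -1.0000).
‖u_2‖ = 5.0990, so q_2 = (0.7845, 0.5883, -0.1961).
q_1·a_3 = (-0.5774)·(-3) + 0.5774·2 + (-0.5774)·(-4) = 5.1962; q_2·a_3 = 0.7845·(-3) + 0.5883·2 + (-0.1961)·(-4) = -0.3922.
u_3 = a_3 − 5.1962·q_1 + 0.3922·q_2 = (0.3077, -0.7692, -1.0769).
‖u_3‖ = 1.3587, so q_3 = (0.2265, -0.5661, -0.7926).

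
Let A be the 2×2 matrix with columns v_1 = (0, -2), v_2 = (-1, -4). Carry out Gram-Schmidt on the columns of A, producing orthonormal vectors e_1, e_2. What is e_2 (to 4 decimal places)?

v_1 = (0, -2); ‖v_1‖ = 2.0000, so e_1 = (0.0000, -1.0000).
e_1·v_2 = 0.0000·(-1) + (-1.0000)·(-4) = 4.0000.
u_2 = v_2 − 4.0000·e_1 = (-1.0000, 0.0000).
‖u_2‖ = 1.0000, so e_2 = (-1.0000, 0.0000).

e_2 = (-1.0000, 0.0000)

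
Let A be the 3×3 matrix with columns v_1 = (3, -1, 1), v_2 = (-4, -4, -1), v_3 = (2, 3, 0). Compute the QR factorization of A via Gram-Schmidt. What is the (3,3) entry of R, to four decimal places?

r_{33} = 0.4168

v_1 = (3, -1, 1); ‖v_1‖ = 3.3166, so e_1 = (0.9045, -0.3015, 0.3015).
e_1·v_2 = 0.9045·(-4) + (-0.3015)·(-4) + 0.3015·(-1) = -2.7136.
u_2 = v_2 + 2.7136·e_1 = (-1.5455, -4.8182, -0.1818).
‖u_2‖ = 5.0632, so e_2 = (-0.3052, -0.9516, -0.0359).
e_1·v_3 = 0.9045·2 + (-0.3015)·3 + 0.3015·0 = 0.9045; e_2·v_3 = (-0.3052)·2 + (-0.9516)·3 + (-0.0359)·0 = -3.4653.
u_3 = v_3 − 0.9045·e_1 + 3.4653·e_2 = (0.1241, -0.0248, -0.3972).
r_{33} = ‖u_3‖ = 0.4168.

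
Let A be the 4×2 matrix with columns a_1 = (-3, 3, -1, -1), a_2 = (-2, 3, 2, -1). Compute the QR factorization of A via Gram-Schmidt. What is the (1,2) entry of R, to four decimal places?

a_1 = (-3, 3, -1, -1); ‖a_1‖ = 4.4721, so e_1 = (-0.6708, 0.6708, -0.2236, -0.2236).
r_{12} = e_1·a_2 = 3.1305.

r_{12} = 3.1305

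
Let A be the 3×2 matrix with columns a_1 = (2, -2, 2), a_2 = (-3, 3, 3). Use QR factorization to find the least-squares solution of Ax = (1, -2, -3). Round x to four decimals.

a_1 = (2, -2, 2); ‖a_1‖ = 3.4641, so e_1 = (0.5774, -0.5774, 0.5774).
e_1·a_2 = 0.5774·(-3) + (-0.5774)·3 + 0.5774·3 = -1.7321.
u_2 = a_2 + 1.7321·e_1 = (-2.0000, 2.0000, 4.0000).
‖u_2‖ = 4.8990, so e_2 = (-0.4082, 0.4082, 0.8165).
Qᵀb = (0.0000, -3.6742).
Back-substitute: x_2 = -3.6742/4.8990 = -0.7500.
x_1 = (0.0000 + 1.7321·(-0.7500))/3.4641 = -0.3750.

x = (-0.3750, -0.7500)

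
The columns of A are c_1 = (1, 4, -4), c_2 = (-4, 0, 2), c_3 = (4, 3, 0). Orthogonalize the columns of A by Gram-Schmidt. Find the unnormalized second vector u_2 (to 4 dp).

u_2 = (-3.6364, 1.4545, 0.5455)

q_1 = c_1/‖c_1‖ = (1, 4, -4)/5.7446 = (0.1741, 0.6963, -0.6963).
r_{12} = q_1·c_2 = -2.0889.
u_2 = c_2 + 2.0889·q_1 = (-3.6364, 1.4545, 0.5455).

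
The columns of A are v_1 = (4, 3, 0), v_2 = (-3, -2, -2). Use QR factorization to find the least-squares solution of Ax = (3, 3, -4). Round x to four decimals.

x = (2.2871, 2.0099)

e_1 = v_1/‖v_1‖ = (4, 3, 0)/5.0000 = (0.8000, 0.6000, 0.0000).
r_{12} = e_1·v_2 = -3.6000.
u_2 = v_2 + 3.6000·e_1 = (-0.1200, 0.1600, -2.0000).
‖u_2‖ = 2.0100, so e_2 = (-0.0597, 0.0796, -0.9950).
Qᵀb = (4.2000, 4.0399).
Back-substitute: x_2 = 4.0399/2.0100 = 2.0099.
x_1 = (4.2000 + 3.6000·2.0099)/5.0000 = 2.2871.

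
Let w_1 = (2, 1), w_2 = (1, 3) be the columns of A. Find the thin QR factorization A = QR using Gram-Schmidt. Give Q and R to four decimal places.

Q = [[0.8944, -0.4472], [0.4472, 0.8944]], R = [[2.2361, 2.2361], [0.0000, 2.2361]]

w_1 = (2, 1); ‖w_1‖ = 2.2361, so q_1 = (0.8944, 0.4472).
q_1·w_2 = 0.8944·1 + 0.4472·3 = 2.2361.
u_2 = w_2 − 2.2361·q_1 = (-1.0000, 2.0000).
‖u_2‖ = 2.2361, so q_2 = (-0.4472, 0.8944).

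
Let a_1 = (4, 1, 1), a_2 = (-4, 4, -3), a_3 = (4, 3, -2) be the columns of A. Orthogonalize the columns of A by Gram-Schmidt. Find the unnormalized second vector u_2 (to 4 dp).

u_2 = (-0.6667, 4.8333, -2.1667)

a_1 = (4, 1, 1); ‖a_1‖ = 4.2426, so e_1 = (0.9428, 0.2357, 0.2357).
e_1·a_2 = 0.9428·(-4) + 0.2357·4 + 0.2357·(-3) = -3.5355.
u_2 = a_2 + 3.5355·e_1 = (-0.6667, 4.8333, -2.1667).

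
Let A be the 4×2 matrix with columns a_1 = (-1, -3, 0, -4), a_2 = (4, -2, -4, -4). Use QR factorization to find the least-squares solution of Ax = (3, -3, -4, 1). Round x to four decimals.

a_1 = (-1, -3, 0, -4); ‖a_1‖ = 5.0990, so e_1 = (-0.1961, -0.5883, 0.0000, -0.7845).
e_1·a_2 = (-0.1961)·4 + (-0.5883)·(-2) + 0.0000·(-4) + (-0.7845)·(-4) = 3.5301.
u_2 = a_2 − 3.5301·e_1 = (4.6923, 0.0769, -4.0000, -1.2308).
‖u_2‖ = 6.2880, so e_2 = (0.7462, 0.0122, -0.6361, -0.1957).
Qᵀb = (0.3922, 4.5508).
Back-substitute: x_2 = 4.5508/6.2880 = 0.7237.
x_1 = (0.3922 − 3.5301·0.7237)/5.0990 = -0.4241.

x = (-0.4241, 0.7237)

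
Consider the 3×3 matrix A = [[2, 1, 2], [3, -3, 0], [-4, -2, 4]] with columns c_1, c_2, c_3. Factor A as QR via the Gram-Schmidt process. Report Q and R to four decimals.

e_1 = c_1/‖c_1‖ = (2, 3, -4)/5.3852 = (0.3714, 0.5571, -0.7428).
r_{12} = e_1·c_2 = 0.1857.
u_2 = c_2 − 0.1857·e_1 = (0.9310, -3.1034, -1.8621).
‖u_2‖ = 3.7370, so e_2 = (0.2491, -0.8305, -0.4983).
r_{13} = e_1·c_3 = -2.2283; r_{23} = e_2·c_3 = -1.4948.
u_3 = c_3 + 2.2283·e_1 + 1.4948·e_2 = (3.2000, 0.0000, 1.6000).
‖u_3‖ = 3.5777, so e_3 = (0.8944, 0.0000, 0.4472).

Q = [[0.3714, 0.2491, 0.8944], [0.5571, -0.8305, 0.0000], [-0.7428, -0.4983, 0.4472]], R = [[5.3852, 0.1857, -2.2283], [0.0000, 3.7370, -1.4948], [0.0000, 0.0000, 3.5777]]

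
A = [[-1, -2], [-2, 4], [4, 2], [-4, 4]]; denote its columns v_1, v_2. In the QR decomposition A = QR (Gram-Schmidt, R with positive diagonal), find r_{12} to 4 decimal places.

r_{12} = -2.3016

v_1 = (-1, -2, 4, -4); ‖v_1‖ = 6.0828, so e_1 = (-0.1644, -0.3288, 0.6576, -0.6576).
r_{12} = e_1·v_2 = -2.3016.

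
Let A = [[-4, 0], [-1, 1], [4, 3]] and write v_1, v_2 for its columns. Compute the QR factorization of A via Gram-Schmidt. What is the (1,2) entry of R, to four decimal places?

v_1 = (-4, -1, 4); ‖v_1‖ = 5.7446, so q_1 = (-0.6963, -0.1741, 0.6963).
r_{12} = q_1·v_2 = 1.9149.

r_{12} = 1.9149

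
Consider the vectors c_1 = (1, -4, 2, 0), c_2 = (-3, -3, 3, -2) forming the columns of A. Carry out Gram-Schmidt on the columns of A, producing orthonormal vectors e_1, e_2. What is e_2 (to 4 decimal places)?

e_2 = (-0.8247, -0.0317, 0.3489, -0.4441)

c_1 = (1, -4, 2, 0); ‖c_1‖ = 4.5826, so e_1 = (0.2182, -0.8729, 0.4364, 0.0000).
e_1·c_2 = 0.2182·(-3) + (-0.8729)·(-3) + 0.4364·3 + 0.0000·(-2) = 3.2733.
u_2 = c_2 − 3.2733·e_1 = (-3.7143, -0.1429, 1.5714, -2.0000).
‖u_2‖ = 4.5040, so e_2 = (-0.8247, -0.0317, 0.3489, -0.4441).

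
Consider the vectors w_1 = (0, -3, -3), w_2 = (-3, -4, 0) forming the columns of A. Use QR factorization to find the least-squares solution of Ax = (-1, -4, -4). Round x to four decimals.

w_1 = (0, -3, -3); ‖w_1‖ = 4.2426, so q_1 = (0.0000, -0.7071, -0.7071).
q_1·w_2 = 0.0000·(-3) + (-0.7071)·(-4) + (-0.7071)·0 = 2.8284.
u_2 = w_2 − 2.8284·q_1 = (-3.0000, -2.0000, 2.0000).
‖u_2‖ = 4.1231, so q_2 = (-0.7276, -0.4851, 0.4851).
Qᵀb = (5.6569, 0.7276).
Back-substitute: x_2 = 0.7276/4.1231 = 0.1765.
x_1 = (5.6569 − 2.8284·0.1765)/4.2426 = 1.2157.

x = (1.2157, 0.1765)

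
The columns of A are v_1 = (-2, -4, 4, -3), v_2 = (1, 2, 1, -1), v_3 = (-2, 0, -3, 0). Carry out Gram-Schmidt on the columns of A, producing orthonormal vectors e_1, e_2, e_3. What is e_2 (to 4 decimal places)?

v_1 = (-2, -4, 4, -3); ‖v_1‖ = 6.7082, so e_1 = (-0.2981, -0.5963, 0.5963, -0.4472).
e_1·v_2 = (-0.2981)·1 + (-0.5963)·2 + 0.5963·1 + (-0.4472)·(-1) = -0.4472.
u_2 = v_2 + 0.4472·e_1 = (0.8667, 1.7333, 1.2667, -1.2000).
‖u_2‖ = 2.6077, so e_2 = (0.3324, 0.6647, 0.4857, -0.4602).

e_2 = (0.3324, 0.6647, 0.4857, -0.4602)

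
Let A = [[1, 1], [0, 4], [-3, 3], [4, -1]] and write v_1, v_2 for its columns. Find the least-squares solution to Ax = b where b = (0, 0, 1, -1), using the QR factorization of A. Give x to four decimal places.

v_1 = (1, 0, -3, 4); ‖v_1‖ = 5.0990, so q_1 = (0.1961, 0.0000, -0.5883, 0.7845).
q_1·v_2 = 0.1961·1 + 0.0000·4 + (-0.5883)·3 + 0.7845·(-1) = -2.3534.
u_2 = v_2 + 2.3534·q_1 = (1.4615, 4.0000, 1.6154, 0.8462).
‖u_2‖ = 4.6327, so q_2 = (0.3155, 0.8634, 0.3487, 0.1826).
Qᵀb = (-1.3728, 0.1660).
Back-substitute: x_2 = 0.1660/4.6327 = 0.0358.
x_1 = (-1.3728 + 2.3534·0.0358)/5.0990 = -0.2527.

x = (-0.2527, 0.0358)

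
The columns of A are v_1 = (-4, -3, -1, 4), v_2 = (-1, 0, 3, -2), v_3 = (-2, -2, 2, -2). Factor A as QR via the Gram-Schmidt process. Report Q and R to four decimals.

Q = [[-0.6172, -0.4652, 0.0147], [-0.4629, -0.1396, -0.6915], [-0.1543, 0.7909, -0.3972], [0.6172, -0.3722, -0.6032]], R = [[6.4807, -1.0801, 0.6172], [0.0000, 3.5824, 3.5358], [0.0000, 0.0000, 1.7655]]

v_1 = (-4, -3, -1, 4); ‖v_1‖ = 6.4807, so e_1 = (-0.6172, -0.4629, -0.1543, 0.6172).
e_1·v_2 = (-0.6172)·(-1) + (-0.4629)·0 + (-0.1543)·3 + 0.6172·(-2) = -1.0801.
u_2 = v_2 + 1.0801·e_1 = (-1.6667, -0.5000, 2.8333, -1.3333).
‖u_2‖ = 3.5824, so e_2 = (-0.4652, -0.1396, 0.7909, -0.3722).
e_1·v_3 = (-0.6172)·(-2) + (-0.4629)·(-2) + (-0.1543)·2 + 0.6172·(-2) = 0.6172; e_2·v_3 = (-0.4652)·(-2) + (-0.1396)·(-2) + 0.7909·2 + (-0.3722)·(-2) = 3.5358.
u_3 = v_3 − 0.6172·e_1 − 3.5358·e_2 = (0.0260, -1.2208, -0.7013, -1.0649).
‖u_3‖ = 1.7655, so e_3 = (0.0147, -0.6915, -0.3972, -0.6032).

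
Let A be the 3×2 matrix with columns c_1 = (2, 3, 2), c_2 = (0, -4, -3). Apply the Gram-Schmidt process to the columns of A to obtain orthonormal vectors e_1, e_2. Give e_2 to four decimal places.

e_2 = (0.8688, -0.3379, -0.3620)

c_1 = (2, 3, 2); ‖c_1‖ = 4.1231, so e_1 = (0.4851, 0.7276, 0.4851).
e_1·c_2 = 0.4851·0 + 0.7276·(-4) + 0.4851·(-3) = -4.3656.
u_2 = c_2 + 4.3656·e_1 = (2.1176, -0.8235, -0.8824).
‖u_2‖ = 2.4375, so e_2 = (0.8688, -0.3379, -0.3620).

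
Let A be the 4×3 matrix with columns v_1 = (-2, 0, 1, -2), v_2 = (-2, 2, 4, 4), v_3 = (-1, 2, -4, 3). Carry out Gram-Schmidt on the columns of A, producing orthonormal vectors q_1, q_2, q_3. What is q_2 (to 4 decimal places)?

q_2 = (-0.3162, 0.3162, 0.6325, 0.6325)

q_1 = v_1/‖v_1‖ = (-2, 0, 1, -2)/3.0000 = (-0.6667, 0.0000, 0.3333, -0.6667).
r_{12} = q_1·v_2 = 0.0000.
u_2 = v_2 + 0.0000·q_1 = (-2.0000, 2.0000, 4.0000, 4.0000).
‖u_2‖ = 6.3246, so q_2 = (-0.3162, 0.3162, 0.6325, 0.6325).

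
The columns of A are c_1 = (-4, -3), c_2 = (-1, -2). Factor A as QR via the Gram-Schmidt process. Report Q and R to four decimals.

q_1 = c_1/‖c_1‖ = (-4, -3)/5.0000 = (-0.8000, -0.6000).
r_{12} = q_1·c_2 = 2.0000.
u_2 = c_2 − 2.0000·q_1 = (0.6000, -0.8000).
‖u_2‖ = 1.0000, so q_2 = (0.6000, -0.8000).

Q = [[-0.8000, 0.6000], [-0.6000, -0.8000]], R = [[5.0000, 2.0000], [0.0000, 1.0000]]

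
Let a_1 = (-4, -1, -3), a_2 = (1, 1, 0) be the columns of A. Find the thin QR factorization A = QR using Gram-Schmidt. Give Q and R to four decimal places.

q_1 = a_1/‖a_1‖ = (-4, -1, -3)/5.0990 = (-0.7845, -0.1961, -0.5883).
r_{12} = q_1·a_2 = -0.9806.
u_2 = a_2 + 0.9806·q_1 = (0.2308, 0.8077, -0.5769).
‖u_2‖ = 1.0190, so q_2 = (0.2265, 0.7926, -0.5661).

Q = [[-0.7845, 0.2265], [-0.1961, 0.7926], [-0.5883, -0.5661]], R = [[5.0990, -0.9806], [0.0000, 1.0190]]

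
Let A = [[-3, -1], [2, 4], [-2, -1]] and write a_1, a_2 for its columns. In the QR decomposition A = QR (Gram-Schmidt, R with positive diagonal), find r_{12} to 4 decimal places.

e_1 = a_1/‖a_1‖ = (-3, 2, -2)/4.1231 = (-0.7276, 0.4851, -0.4851).
r_{12} = e_1·a_2 = 3.1530.

r_{12} = 3.1530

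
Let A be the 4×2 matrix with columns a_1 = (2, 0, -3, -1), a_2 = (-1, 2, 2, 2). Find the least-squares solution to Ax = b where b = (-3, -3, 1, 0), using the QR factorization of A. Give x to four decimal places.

x = (-1.5488, -1.2683)

a_1 = (2, 0, -3, -1); ‖a_1‖ = 3.7417, so e_1 = (0.5345, 0.0000, -0.8018, -0.2673).
e_1·a_2 = 0.5345·(-1) + 0.0000·2 + (-0.8018)·2 + (-0.2673)·2 = -2.6726.
u_2 = a_2 + 2.6726·e_1 = (0.4286, 2.0000, -0.1429, 1.2857).
‖u_2‖ = 2.4202, so e_2 = (0.1771, 0.8264, -0.0590, 0.5313).
Qᵀb = (-2.4054, -3.0695).
Back-substitute: x_2 = -3.0695/2.4202 = -1.2683.
x_1 = (-2.4054 + 2.6726·(-1.2683))/3.7417 = -1.5488.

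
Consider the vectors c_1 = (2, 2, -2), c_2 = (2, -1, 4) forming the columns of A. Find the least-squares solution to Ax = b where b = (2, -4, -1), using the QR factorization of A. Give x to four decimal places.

x = (-0.0833, 0.1667)

q_1 = c_1/‖c_1‖ = (2, 2, -2)/3.4641 = (0.5774, 0.5774, -0.5774).
r_{12} = q_1·c_2 = -1.7321.
u_2 = c_2 + 1.7321·q_1 = (3.0000, 0.0000, 3.0000).
‖u_2‖ = 4.2426, so q_2 = (0.7071, 0.0000, 0.7071).
Qᵀb = (-0.5774, 0.7071).
Back-substitute: x_2 = 0.7071/4.2426 = 0.1667.
x_1 = (-0.5774 + 1.7321·0.1667)/3.4641 = -0.0833.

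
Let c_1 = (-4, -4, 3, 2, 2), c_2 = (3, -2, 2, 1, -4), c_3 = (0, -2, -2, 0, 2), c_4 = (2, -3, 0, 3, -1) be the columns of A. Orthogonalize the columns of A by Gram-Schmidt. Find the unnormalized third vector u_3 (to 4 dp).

c_1 = (-4, -4, 3, 2, 2); ‖c_1‖ = 7.0000, so e_1 = (-0.5714, -0.5714, 0.4286, 0.2857, 0.2857).
e_1·c_2 = (-0.5714)·3 + (-0.5714)·(-2) + 0.4286·2 + 0.2857·1 + 0.2857·(-4) = -0.5714.
u_2 = c_2 + 0.5714·e_1 = (2.6735, -2.3265, 2.2449, 1.1633, -3.8367).
‖u_2‖ = 5.8029, so e_2 = (0.4607, -0.4009, 0.3869, 0.2005, -0.6612).
e_1·c_3 = (-0.5714)·0 + (-0.5714)·(-2) + 0.4286·(-2) + 0.2857·0 + 0.2857·2 = 0.8571; e_2·c_3 = 0.4607·0 + (-0.4009)·(-2) + 0.3869·(-2) + 0.2005·0 + (-0.6612)·2 = -1.2942.
u_3 = c_3 − 0.8571·e_1 + 1.2942·e_2 = (1.0861, -2.0291, -1.8667, 0.0145, 0.8994).

u_3 = (1.0861, -2.0291, -1.8667, 0.0145, 0.8994)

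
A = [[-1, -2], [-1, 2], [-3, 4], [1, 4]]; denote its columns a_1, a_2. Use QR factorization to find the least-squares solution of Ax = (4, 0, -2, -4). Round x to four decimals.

e_1 = a_1/‖a_1‖ = (-1, -1, -3, 1)/3.4641 = (-0.2887, -0.2887, -0.8660, 0.2887).
r_{12} = e_1·a_2 = -2.3094.
u_2 = a_2 + 2.3094·e_1 = (-2.6667, 1.3333, 2.0000, 4.6667).
‖u_2‖ = 5.8878, so e_2 = (-0.4529, 0.2265, 0.3397, 0.7926).
Qᵀb = (-0.5774, -5.6614).
Back-substitute: x_2 = -5.6614/5.8878 = -0.9615.
x_1 = (-0.5774 + 2.3094·(-0.9615))/3.4641 = -0.8077.

x = (-0.8077, -0.9615)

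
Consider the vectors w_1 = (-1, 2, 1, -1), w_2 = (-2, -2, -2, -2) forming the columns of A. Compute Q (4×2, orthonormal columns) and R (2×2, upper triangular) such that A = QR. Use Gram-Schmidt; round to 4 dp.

w_1 = (-1, 2, 1, -1); ‖w_1‖ = 2.6458, so q_1 = (-0.3780, 0.7559, 0.3780, -0.3780).
q_1·w_2 = (-0.3780)·(-2) + 0.7559·(-2) + 0.3780·(-2) + (-0.3780)·(-2) = -0.7559.
u_2 = w_2 + 0.7559·q_1 = (-2.2857, -1.4286, -1.7143, -2.2857).
‖u_2‖ = 3.9279, so q_2 = (-0.5819, -0.3637, -0.4364, -0.5819).

Q = [[-0.3780, -0.5819], [0.7559, -0.3637], [0.3780, -0.4364], [-0.3780, -0.5819]], R = [[2.6458, -0.7559], [0.0000, 3.9279]]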